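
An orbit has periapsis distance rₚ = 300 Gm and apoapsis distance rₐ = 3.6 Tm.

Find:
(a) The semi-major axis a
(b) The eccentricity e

Convert to SI: rₚ = 300 Gm = 3e+11 m; rₐ = 3.6 Tm = 3.6e+12 m.
(a) a = (rₚ + rₐ) / 2 = (3e+11 + 3.6e+12) / 2 ≈ 1.95e+12 m = 1.95 Tm.
(b) e = (rₐ − rₚ) / (rₐ + rₚ) = (3.6e+12 − 3e+11) / (3.6e+12 + 3e+11) ≈ 0.8462.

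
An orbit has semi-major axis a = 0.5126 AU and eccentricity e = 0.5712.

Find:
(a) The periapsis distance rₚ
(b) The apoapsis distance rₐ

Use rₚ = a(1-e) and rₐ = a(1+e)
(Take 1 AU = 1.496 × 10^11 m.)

Convert to SI: a = 0.5126 AU = 7.6685e+10 m.
(a) rₚ = a(1 − e) = 7.6685e+10 · (1 − 0.5712) = 7.6685e+10 · 0.4288 ≈ 3.288e+10 m = 0.2198 AU.
(b) rₐ = a(1 + e) = 7.6685e+10 · (1 + 0.5712) = 7.6685e+10 · 1.5712 ≈ 1.205e+11 m = 0.8054 AU.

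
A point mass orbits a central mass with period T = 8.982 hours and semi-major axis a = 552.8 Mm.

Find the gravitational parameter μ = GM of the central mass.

Convert to SI: T = 8.982 hours = 32335.2 s; a = 552.8 Mm = 5.528e+08 m.
GM = 4π² · a³ / T².
GM = 4π² · (5.528e+08)³ / (32335.2)² m³/s² ≈ 6.378e+18 m³/s² = 6.378 × 10^18 m³/s².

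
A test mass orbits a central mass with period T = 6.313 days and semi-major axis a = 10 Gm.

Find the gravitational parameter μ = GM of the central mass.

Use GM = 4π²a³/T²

Convert to SI: T = 6.313 days = 545443 s; a = 10 Gm = 1e+10 m.
GM = 4π² · a³ / T².
GM = 4π² · (1e+10)³ / (545443)² m³/s² ≈ 1.327e+20 m³/s² = 1.327 × 10^20 m³/s².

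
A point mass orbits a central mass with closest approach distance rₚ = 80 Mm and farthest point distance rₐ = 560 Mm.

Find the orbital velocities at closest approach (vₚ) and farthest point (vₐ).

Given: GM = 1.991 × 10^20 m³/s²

Convert to SI: rₚ = 80 Mm = 8e+07 m; rₐ = 560 Mm = 5.6e+08 m.
Use the vis-viva equation v² = GM(2/r − 1/a) with a = (rₚ + rₐ)/2 = (8e+07 + 5.6e+08)/2 = 3.2e+08 m.
vₚ = √(GM · (2/rₚ − 1/a)) = √(1.991e+20 · (2/8e+07 − 1/3.2e+08)) m/s ≈ 2.087e+06 m/s = 2087 km/s.
vₐ = √(GM · (2/rₐ − 1/a)) = √(1.991e+20 · (2/5.6e+08 − 1/3.2e+08)) m/s ≈ 2.981e+05 m/s = 298.1 km/s.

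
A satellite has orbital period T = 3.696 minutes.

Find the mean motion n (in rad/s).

Convert to SI: T = 3.696 minutes = 221.76 s.
n = 2π / T.
n = 2π / 221.76 s ≈ 0.02833 rad/s.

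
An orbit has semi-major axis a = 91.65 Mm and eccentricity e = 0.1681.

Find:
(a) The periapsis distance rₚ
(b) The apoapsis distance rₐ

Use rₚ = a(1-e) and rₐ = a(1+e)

Convert to SI: a = 91.65 Mm = 9.165e+07 m.
(a) rₚ = a(1 − e) = 9.165e+07 · (1 − 0.1681) = 9.165e+07 · 0.8319 ≈ 7.624e+07 m = 76.24 Mm.
(b) rₐ = a(1 + e) = 9.165e+07 · (1 + 0.1681) = 9.165e+07 · 1.1681 ≈ 1.071e+08 m = 107.1 Mm.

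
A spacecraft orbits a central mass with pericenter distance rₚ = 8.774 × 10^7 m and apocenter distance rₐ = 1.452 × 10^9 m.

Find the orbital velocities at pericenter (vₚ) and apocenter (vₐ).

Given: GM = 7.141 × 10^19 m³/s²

Use the vis-viva equation v² = GM(2/r − 1/a) with a = (rₚ + rₐ)/2 = (8.774e+07 + 1.452e+09)/2 = 7.6987e+08 m.
vₚ = √(GM · (2/rₚ − 1/a)) = √(7.141e+19 · (2/8.774e+07 − 1/7.6987e+08)) m/s ≈ 1.239e+06 m/s = 1239 km/s.
vₐ = √(GM · (2/rₐ − 1/a)) = √(7.141e+19 · (2/1.452e+09 − 1/7.6987e+08)) m/s ≈ 7.487e+04 m/s = 74.87 km/s.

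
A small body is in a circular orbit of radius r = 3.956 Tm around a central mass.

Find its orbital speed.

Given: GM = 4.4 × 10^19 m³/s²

Convert to SI: r = 3.956 Tm = 3.956e+12 m.
For a circular orbit, gravity supplies the centripetal force, so v = √(GM / r).
v = √(4.4e+19 / 3.956e+12) m/s ≈ 3335 m/s = 3.335 km/s.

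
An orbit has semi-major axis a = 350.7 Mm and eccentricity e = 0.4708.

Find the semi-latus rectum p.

Convert to SI: a = 350.7 Mm = 3.507e+08 m.
p = a (1 − e²).
p = 3.507e+08 · (1 − (0.4708)²) = 3.507e+08 · 0.778347 ≈ 2.73e+08 m = 273 Mm.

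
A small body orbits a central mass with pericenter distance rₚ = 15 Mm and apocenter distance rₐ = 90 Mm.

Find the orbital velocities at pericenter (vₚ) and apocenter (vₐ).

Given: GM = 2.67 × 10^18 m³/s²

Convert to SI: rₚ = 15 Mm = 1.5e+07 m; rₐ = 90 Mm = 9e+07 m.
Use the vis-viva equation v² = GM(2/r − 1/a) with a = (rₚ + rₐ)/2 = (1.5e+07 + 9e+07)/2 = 5.25e+07 m.
vₚ = √(GM · (2/rₚ − 1/a)) = √(2.67e+18 · (2/1.5e+07 − 1/5.25e+07)) m/s ≈ 5.524e+05 m/s = 552.4 km/s.
vₐ = √(GM · (2/rₐ − 1/a)) = √(2.67e+18 · (2/9e+07 − 1/5.25e+07)) m/s ≈ 9.207e+04 m/s = 92.07 km/s.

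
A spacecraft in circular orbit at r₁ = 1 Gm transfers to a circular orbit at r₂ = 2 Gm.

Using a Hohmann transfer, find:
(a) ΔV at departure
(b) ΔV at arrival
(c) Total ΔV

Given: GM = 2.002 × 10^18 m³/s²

Convert to SI: r₁ = 1 Gm = 1e+09 m; r₂ = 2 Gm = 2e+09 m.
Transfer semi-major axis: a_t = (r₁ + r₂)/2 = (1e+09 + 2e+09)/2 = 1.5e+09 m.
Circular speeds: v₁ = √(GM/r₁) = 44743.7 m/s, v₂ = √(GM/r₂) = 31638.6 m/s.
Transfer speeds (vis-viva v² = GM(2/r − 1/a_t)): v₁ᵗ = 51665.6 m/s, v₂ᵗ = 25832.8 m/s.
(a) ΔV₁ = |v₁ᵗ − v₁| ≈ 6922 m/s = 6.922 km/s.
(b) ΔV₂ = |v₂ − v₂ᵗ| ≈ 5806 m/s = 5.806 km/s.
(c) ΔV_total = ΔV₁ + ΔV₂ ≈ 1.273e+04 m/s = 12.73 km/s.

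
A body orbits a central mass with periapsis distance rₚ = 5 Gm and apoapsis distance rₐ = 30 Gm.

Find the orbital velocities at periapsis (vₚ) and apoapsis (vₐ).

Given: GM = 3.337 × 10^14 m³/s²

Convert to SI: rₚ = 5 Gm = 5e+09 m; rₐ = 30 Gm = 3e+10 m.
Use the vis-viva equation v² = GM(2/r − 1/a) with a = (rₚ + rₐ)/2 = (5e+09 + 3e+10)/2 = 1.75e+10 m.
vₚ = √(GM · (2/rₚ − 1/a)) = √(3.337e+14 · (2/5e+09 − 1/1.75e+10)) m/s ≈ 338.2 m/s = 338.2 m/s.
vₐ = √(GM · (2/rₐ − 1/a)) = √(3.337e+14 · (2/3e+10 − 1/1.75e+10)) m/s ≈ 56.37 m/s = 56.37 m/s.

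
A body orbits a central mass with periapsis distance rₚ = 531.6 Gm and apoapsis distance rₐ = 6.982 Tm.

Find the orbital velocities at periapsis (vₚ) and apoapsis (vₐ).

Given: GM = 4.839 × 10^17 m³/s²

Convert to SI: rₚ = 531.6 Gm = 5.316e+11 m; rₐ = 6.982 Tm = 6.982e+12 m.
Use the vis-viva equation v² = GM(2/r − 1/a) with a = (rₚ + rₐ)/2 = (5.316e+11 + 6.982e+12)/2 = 3.7568e+12 m.
vₚ = √(GM · (2/rₚ − 1/a)) = √(4.839e+17 · (2/5.316e+11 − 1/3.7568e+12)) m/s ≈ 1301 m/s = 1.301 km/s.
vₐ = √(GM · (2/rₐ − 1/a)) = √(4.839e+17 · (2/6.982e+12 − 1/3.7568e+12)) m/s ≈ 99.03 m/s = 99.03 m/s.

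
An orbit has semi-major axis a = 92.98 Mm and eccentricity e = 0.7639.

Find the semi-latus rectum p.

Convert to SI: a = 92.98 Mm = 9.298e+07 m.
p = a (1 − e²).
p = 9.298e+07 · (1 − (0.7639)²) = 9.298e+07 · 0.416457 ≈ 3.872e+07 m = 38.72 Mm.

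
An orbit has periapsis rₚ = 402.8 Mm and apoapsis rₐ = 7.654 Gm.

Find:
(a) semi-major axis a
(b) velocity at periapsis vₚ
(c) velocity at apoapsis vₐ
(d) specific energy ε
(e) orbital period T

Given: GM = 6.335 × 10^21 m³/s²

Convert to SI: rₚ = 402.8 Mm = 4.028e+08 m; rₐ = 7.654 Gm = 7.654e+09 m.
(a) a = (rₚ + rₐ)/2 = (4.028e+08 + 7.654e+09)/2 ≈ 4.028e+09 m
(b) With a = (rₚ + rₐ)/2 = 4.0284e+09 m, vₚ = √(GM (2/rₚ − 1/a)) = √(6.335e+21 · (2/4.028e+08 − 1/4.0284e+09)) m/s ≈ 5.466e+06 m/s
(c) With a = (rₚ + rₐ)/2 = 4.0284e+09 m, vₐ = √(GM (2/rₐ − 1/a)) = √(6.335e+21 · (2/7.654e+09 − 1/4.0284e+09)) m/s ≈ 2.877e+05 m/s
(d) With a = (rₚ + rₐ)/2 = 4.0284e+09 m, ε = −GM/(2a) = −6.335e+21/(2 · 4.0284e+09) J/kg ≈ -7.863e+11 J/kg
(e) With a = (rₚ + rₐ)/2 = 4.0284e+09 m, T = 2π √(a³/GM) = 2π √((4.0284e+09)³/6.335e+21) s ≈ 2.018e+04 s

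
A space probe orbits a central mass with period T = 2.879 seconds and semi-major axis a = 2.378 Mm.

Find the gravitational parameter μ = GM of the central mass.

Convert to SI: a = 2.378 Mm = 2.378e+06 m.
GM = 4π² · a³ / T².
GM = 4π² · (2.378e+06)³ / (2.879)² m³/s² ≈ 6.405e+19 m³/s² = 6.405 × 10^19 m³/s².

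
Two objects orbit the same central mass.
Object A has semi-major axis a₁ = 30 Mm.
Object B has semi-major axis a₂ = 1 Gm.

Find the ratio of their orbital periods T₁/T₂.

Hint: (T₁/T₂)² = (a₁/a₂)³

Convert to SI: a₁ = 30 Mm = 3e+07 m; a₂ = 1 Gm = 1e+09 m.
From Kepler's third law, (T₁/T₂)² = (a₁/a₂)³, so T₁/T₂ = (a₁/a₂)^(3/2).
a₁/a₂ = 3e+07 / 1e+09 = 0.03.
T₁/T₂ = (0.03)^(3/2) ≈ 0.005196.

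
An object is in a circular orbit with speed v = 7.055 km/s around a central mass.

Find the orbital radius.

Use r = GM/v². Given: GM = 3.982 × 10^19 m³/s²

Convert to SI: v = 7.055 km/s = 7055 m/s.
For a circular orbit, v² = GM / r, so r = GM / v².
r = 3.982e+19 / (7055)² m ≈ 8e+11 m = 800 Gm.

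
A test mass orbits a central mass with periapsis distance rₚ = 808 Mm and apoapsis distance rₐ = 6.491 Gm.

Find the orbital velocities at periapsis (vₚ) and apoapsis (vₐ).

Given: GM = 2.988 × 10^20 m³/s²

Convert to SI: rₚ = 808 Mm = 8.08e+08 m; rₐ = 6.491 Gm = 6.491e+09 m.
Use the vis-viva equation v² = GM(2/r − 1/a) with a = (rₚ + rₐ)/2 = (8.08e+08 + 6.491e+09)/2 = 3.6495e+09 m.
vₚ = √(GM · (2/rₚ − 1/a)) = √(2.988e+20 · (2/8.08e+08 − 1/3.6495e+09)) m/s ≈ 8.11e+05 m/s = 811 km/s.
vₐ = √(GM · (2/rₐ − 1/a)) = √(2.988e+20 · (2/6.491e+09 − 1/3.6495e+09)) m/s ≈ 1.01e+05 m/s = 101 km/s.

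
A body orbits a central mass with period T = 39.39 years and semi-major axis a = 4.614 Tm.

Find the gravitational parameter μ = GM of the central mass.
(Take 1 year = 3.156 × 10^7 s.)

Convert to SI: T = 39.39 years = 1.24315e+09 s; a = 4.614 Tm = 4.614e+12 m.
GM = 4π² · a³ / T².
GM = 4π² · (4.614e+12)³ / (1.24315e+09)² m³/s² ≈ 2.509e+21 m³/s² = 2.509 × 10^21 m³/s².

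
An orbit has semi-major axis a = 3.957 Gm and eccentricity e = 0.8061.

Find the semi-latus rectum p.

Convert to SI: a = 3.957 Gm = 3.957e+09 m.
p = a (1 − e²).
p = 3.957e+09 · (1 − (0.8061)²) = 3.957e+09 · 0.350203 ≈ 1.386e+09 m = 1.386 Gm.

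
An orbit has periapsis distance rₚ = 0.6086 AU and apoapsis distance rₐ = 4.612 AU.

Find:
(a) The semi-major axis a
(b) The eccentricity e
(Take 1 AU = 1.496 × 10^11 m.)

Convert to SI: rₚ = 0.6086 AU = 9.10466e+10 m; rₐ = 4.612 AU = 6.89955e+11 m.
(a) a = (rₚ + rₐ) / 2 = (9.10466e+10 + 6.89955e+11) / 2 ≈ 3.905e+11 m = 2.61 AU.
(b) e = (rₐ − rₚ) / (rₐ + rₚ) = (6.89955e+11 − 9.10466e+10) / (6.89955e+11 + 9.10466e+10) ≈ 0.7668.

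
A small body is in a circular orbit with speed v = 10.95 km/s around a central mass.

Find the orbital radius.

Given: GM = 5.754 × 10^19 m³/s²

Convert to SI: v = 10.95 km/s = 10950 m/s.
For a circular orbit, v² = GM / r, so r = GM / v².
r = 5.754e+19 / (10950)² m ≈ 4.799e+11 m = 4.799 × 10^11 m.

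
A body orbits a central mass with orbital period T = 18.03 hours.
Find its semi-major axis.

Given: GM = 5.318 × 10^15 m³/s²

Convert to SI: T = 18.03 hours = 64908 s.
Invert Kepler's third law: a = (GM · T² / (4π²))^(1/3).
Substituting T = 64908 s and GM = 5.318e+15 m³/s²:
a = (5.318e+15 · (64908)² / (4π²))^(1/3) m
a ≈ 8.279e+07 m = 8.279 × 10^7 m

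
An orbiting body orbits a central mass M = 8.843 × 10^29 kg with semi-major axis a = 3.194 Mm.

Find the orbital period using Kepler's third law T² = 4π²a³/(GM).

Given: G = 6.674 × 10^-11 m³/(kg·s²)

Convert to SI: a = 3.194 Mm = 3.194e+06 m.
GM = G · M = 6.674e-11 · 8.843e+29 = 5.90182e+19 m³/s².
Kepler's third law: T = 2π √(a³ / GM).
Substituting a = 3.194e+06 m and GM = 5.90182e+19 m³/s²:
T = 2π √((3.194e+06)³ / 5.90182e+19) s
T ≈ 4.669 s = 4.669 seconds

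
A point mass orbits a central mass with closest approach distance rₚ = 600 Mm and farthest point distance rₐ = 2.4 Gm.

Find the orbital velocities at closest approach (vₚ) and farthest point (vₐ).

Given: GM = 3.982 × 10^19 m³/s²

Convert to SI: rₚ = 600 Mm = 6e+08 m; rₐ = 2.4 Gm = 2.4e+09 m.
Use the vis-viva equation v² = GM(2/r − 1/a) with a = (rₚ + rₐ)/2 = (6e+08 + 2.4e+09)/2 = 1.5e+09 m.
vₚ = √(GM · (2/rₚ − 1/a)) = √(3.982e+19 · (2/6e+08 − 1/1.5e+09)) m/s ≈ 3.259e+05 m/s = 325.9 km/s.
vₐ = √(GM · (2/rₐ − 1/a)) = √(3.982e+19 · (2/2.4e+09 − 1/1.5e+09)) m/s ≈ 8.147e+04 m/s = 81.47 km/s.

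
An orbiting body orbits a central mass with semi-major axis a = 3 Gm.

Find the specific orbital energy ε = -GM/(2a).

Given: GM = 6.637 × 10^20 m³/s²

Convert to SI: a = 3 Gm = 3e+09 m.
ε = −GM / (2a).
ε = −6.637e+20 / (2 · 3e+09) J/kg ≈ -1.106e+11 J/kg = -110.6 GJ/kg.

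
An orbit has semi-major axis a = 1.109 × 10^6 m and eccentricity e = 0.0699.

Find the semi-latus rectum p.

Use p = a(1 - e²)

p = a (1 − e²).
p = 1.109e+06 · (1 − (0.0699)²) = 1.109e+06 · 0.995114 ≈ 1.104e+06 m = 1.104 × 10^6 m.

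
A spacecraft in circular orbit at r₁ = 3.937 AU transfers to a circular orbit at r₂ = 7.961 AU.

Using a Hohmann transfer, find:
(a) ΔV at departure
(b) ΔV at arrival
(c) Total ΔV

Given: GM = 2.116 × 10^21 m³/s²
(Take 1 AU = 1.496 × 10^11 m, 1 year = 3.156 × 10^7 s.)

Convert to SI: r₁ = 3.937 AU = 5.88975e+11 m; r₂ = 7.961 AU = 1.19097e+12 m.
Transfer semi-major axis: a_t = (r₁ + r₂)/2 = (5.88975e+11 + 1.19097e+12)/2 = 8.8997e+11 m.
Circular speeds: v₁ = √(GM/r₁) = 59939 m/s, v₂ = √(GM/r₂) = 42151 m/s.
Transfer speeds (vis-viva v² = GM(2/r − 1/a_t)): v₁ᵗ = 69338 m/s, v₂ᵗ = 34290.1 m/s.
(a) ΔV₁ = |v₁ᵗ − v₁| ≈ 9399 m/s = 1.983 AU/year.
(b) ΔV₂ = |v₂ − v₂ᵗ| ≈ 7861 m/s = 1.658 AU/year.
(c) ΔV_total = ΔV₁ + ΔV₂ ≈ 1.726e+04 m/s = 3.641 AU/year.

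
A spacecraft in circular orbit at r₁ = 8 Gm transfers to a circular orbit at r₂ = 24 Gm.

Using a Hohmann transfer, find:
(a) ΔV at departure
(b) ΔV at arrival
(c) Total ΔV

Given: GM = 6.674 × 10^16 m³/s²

Convert to SI: r₁ = 8 Gm = 8e+09 m; r₂ = 24 Gm = 2.4e+10 m.
Transfer semi-major axis: a_t = (r₁ + r₂)/2 = (8e+09 + 2.4e+10)/2 = 1.6e+10 m.
Circular speeds: v₁ = √(GM/r₁) = 2888.34 m/s, v₂ = √(GM/r₂) = 1667.58 m/s.
Transfer speeds (vis-viva v² = GM(2/r − 1/a_t)): v₁ᵗ = 3537.48 m/s, v₂ᵗ = 1179.16 m/s.
(a) ΔV₁ = |v₁ᵗ − v₁| ≈ 649.1 m/s = 649.1 m/s.
(b) ΔV₂ = |v₂ − v₂ᵗ| ≈ 488.4 m/s = 488.4 m/s.
(c) ΔV_total = ΔV₁ + ΔV₂ ≈ 1138 m/s = 1.138 km/s.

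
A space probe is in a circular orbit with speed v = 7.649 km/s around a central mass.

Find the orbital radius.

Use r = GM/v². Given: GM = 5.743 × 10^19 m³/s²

Convert to SI: v = 7.649 km/s = 7649 m/s.
For a circular orbit, v² = GM / r, so r = GM / v².
r = 5.743e+19 / (7649)² m ≈ 9.816e+11 m = 9.816 × 10^11 m.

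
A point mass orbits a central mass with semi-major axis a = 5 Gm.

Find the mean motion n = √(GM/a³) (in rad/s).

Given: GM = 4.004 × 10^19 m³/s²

Convert to SI: a = 5 Gm = 5e+09 m.
n = √(GM / a³).
n = √(4.004e+19 / (5e+09)³) rad/s ≈ 1.79e-05 rad/s.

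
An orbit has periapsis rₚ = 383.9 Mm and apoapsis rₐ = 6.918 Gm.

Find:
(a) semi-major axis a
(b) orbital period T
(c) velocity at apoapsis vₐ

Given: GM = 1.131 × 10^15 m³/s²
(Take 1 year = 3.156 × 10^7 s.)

Convert to SI: rₚ = 383.9 Mm = 3.839e+08 m; rₐ = 6.918 Gm = 6.918e+09 m.
(a) a = (rₚ + rₐ)/2 = (3.839e+08 + 6.918e+09)/2 ≈ 3.651e+09 m
(b) With a = (rₚ + rₐ)/2 = 3.65095e+09 m, T = 2π √(a³/GM) = 2π √((3.65095e+09)³/1.131e+15) s ≈ 4.122e+07 s
(c) With a = (rₚ + rₐ)/2 = 3.65095e+09 m, vₐ = √(GM (2/rₐ − 1/a)) = √(1.131e+15 · (2/6.918e+09 − 1/3.65095e+09)) m/s ≈ 131.1 m/s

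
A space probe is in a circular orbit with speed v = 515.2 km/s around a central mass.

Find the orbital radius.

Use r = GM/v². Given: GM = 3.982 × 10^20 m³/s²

Convert to SI: v = 515.2 km/s = 515200 m/s.
For a circular orbit, v² = GM / r, so r = GM / v².
r = 3.982e+20 / (515200)² m ≈ 1.5e+09 m = 1.5 Gm.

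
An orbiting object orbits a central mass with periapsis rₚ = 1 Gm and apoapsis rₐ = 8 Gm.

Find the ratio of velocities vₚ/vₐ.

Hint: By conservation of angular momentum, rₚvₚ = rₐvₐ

Convert to SI: rₚ = 1 Gm = 1e+09 m; rₐ = 8 Gm = 8e+09 m.
Conservation of angular momentum gives rₚvₚ = rₐvₐ, so vₚ/vₐ = rₐ/rₚ.
vₚ/vₐ = 8e+09 / 1e+09 ≈ 8.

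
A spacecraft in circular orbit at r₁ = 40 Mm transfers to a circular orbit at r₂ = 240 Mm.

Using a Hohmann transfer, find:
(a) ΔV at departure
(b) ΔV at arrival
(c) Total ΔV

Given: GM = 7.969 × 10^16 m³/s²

Convert to SI: r₁ = 40 Mm = 4e+07 m; r₂ = 240 Mm = 2.4e+08 m.
Transfer semi-major axis: a_t = (r₁ + r₂)/2 = (4e+07 + 2.4e+08)/2 = 1.4e+08 m.
Circular speeds: v₁ = √(GM/r₁) = 44634.6 m/s, v₂ = √(GM/r₂) = 18222 m/s.
Transfer speeds (vis-viva v² = GM(2/r − 1/a_t)): v₁ᵗ = 58440.4 m/s, v₂ᵗ = 9740.07 m/s.
(a) ΔV₁ = |v₁ᵗ − v₁| ≈ 1.381e+04 m/s = 13.81 km/s.
(b) ΔV₂ = |v₂ − v₂ᵗ| ≈ 8482 m/s = 8.482 km/s.
(c) ΔV_total = ΔV₁ + ΔV₂ ≈ 2.229e+04 m/s = 22.29 km/s.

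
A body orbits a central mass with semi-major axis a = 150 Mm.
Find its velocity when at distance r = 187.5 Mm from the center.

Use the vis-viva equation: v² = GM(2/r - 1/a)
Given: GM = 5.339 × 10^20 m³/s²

Convert to SI: a = 150 Mm = 1.5e+08 m; r = 187.5 Mm = 1.875e+08 m.
Vis-viva: v = √(GM · (2/r − 1/a)).
2/r − 1/a = 2/1.875e+08 − 1/1.5e+08 = 4e-09 m⁻¹.
v = √(5.339e+20 · 4e-09) m/s ≈ 1.461e+06 m/s = 1461 km/s.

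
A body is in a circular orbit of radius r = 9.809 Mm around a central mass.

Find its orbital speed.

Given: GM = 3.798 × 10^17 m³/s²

Convert to SI: r = 9.809 Mm = 9.809e+06 m.
For a circular orbit, gravity supplies the centripetal force, so v = √(GM / r).
v = √(3.798e+17 / 9.809e+06) m/s ≈ 1.968e+05 m/s = 196.8 km/s.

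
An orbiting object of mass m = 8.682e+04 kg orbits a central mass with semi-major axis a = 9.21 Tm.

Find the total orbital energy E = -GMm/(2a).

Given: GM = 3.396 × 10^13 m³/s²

Convert to SI: a = 9.21 Tm = 9.21e+12 m.
E = −GMm / (2a).
E = −3.396e+13 · 8.682e+04 / (2 · 9.21e+12) J ≈ -1.601e+05 J = -160.1 kJ.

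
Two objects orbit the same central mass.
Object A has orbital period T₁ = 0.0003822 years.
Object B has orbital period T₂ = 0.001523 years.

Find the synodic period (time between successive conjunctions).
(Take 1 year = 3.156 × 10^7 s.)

Convert to SI: T₁ = 0.0003822 years = 12062.2 s; T₂ = 0.001523 years = 48065.9 s.
T_syn = |T₁ · T₂ / (T₁ − T₂)|.
T_syn = |12062.2 · 48065.9 / (12062.2 − 48065.9)| s ≈ 1.61e+04 s = 0.0005102 years.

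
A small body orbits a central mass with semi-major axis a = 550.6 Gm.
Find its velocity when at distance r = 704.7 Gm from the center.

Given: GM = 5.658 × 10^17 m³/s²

Convert to SI: a = 550.6 Gm = 5.506e+11 m; r = 704.7 Gm = 7.047e+11 m.
Vis-viva: v = √(GM · (2/r − 1/a)).
2/r − 1/a = 2/7.047e+11 − 1/5.506e+11 = 1.02189e-12 m⁻¹.
v = √(5.658e+17 · 1.02189e-12) m/s ≈ 760.4 m/s = 760.4 m/s.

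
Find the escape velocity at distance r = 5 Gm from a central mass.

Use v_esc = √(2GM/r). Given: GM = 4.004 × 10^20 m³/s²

Convert to SI: r = 5 Gm = 5e+09 m.
Escape velocity comes from setting total energy to zero: ½v² − GM/r = 0 ⇒ v_esc = √(2GM / r).
v_esc = √(2 · 4.004e+20 / 5e+09) m/s ≈ 4.002e+05 m/s = 400.2 km/s.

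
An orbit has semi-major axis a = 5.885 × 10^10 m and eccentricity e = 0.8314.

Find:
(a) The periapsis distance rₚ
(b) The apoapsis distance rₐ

(a) rₚ = a(1 − e) = 5.885e+10 · (1 − 0.8314) = 5.885e+10 · 0.1686 ≈ 9.922e+09 m = 9.922 × 10^9 m.
(b) rₐ = a(1 + e) = 5.885e+10 · (1 + 0.8314) = 5.885e+10 · 1.8314 ≈ 1.078e+11 m = 1.078 × 10^11 m.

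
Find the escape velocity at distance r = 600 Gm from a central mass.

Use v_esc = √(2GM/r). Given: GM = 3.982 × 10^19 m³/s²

Convert to SI: r = 600 Gm = 6e+11 m.
Escape velocity comes from setting total energy to zero: ½v² − GM/r = 0 ⇒ v_esc = √(2GM / r).
v_esc = √(2 · 3.982e+19 / 6e+11) m/s ≈ 1.152e+04 m/s = 11.52 km/s.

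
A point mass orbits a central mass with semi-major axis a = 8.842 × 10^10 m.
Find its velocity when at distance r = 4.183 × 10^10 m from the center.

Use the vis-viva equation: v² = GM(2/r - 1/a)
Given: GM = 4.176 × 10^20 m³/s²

Vis-viva: v = √(GM · (2/r − 1/a)).
2/r − 1/a = 2/4.183e+10 − 1/8.842e+10 = 3.65029e-11 m⁻¹.
v = √(4.176e+20 · 3.65029e-11) m/s ≈ 1.235e+05 m/s = 123.5 km/s.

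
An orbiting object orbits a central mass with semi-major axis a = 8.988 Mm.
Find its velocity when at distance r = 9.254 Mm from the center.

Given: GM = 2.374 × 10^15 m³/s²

Convert to SI: a = 8.988 Mm = 8.988e+06 m; r = 9.254 Mm = 9.254e+06 m.
Vis-viva: v = √(GM · (2/r − 1/a)).
2/r − 1/a = 2/9.254e+06 − 1/8.988e+06 = 1.04863e-07 m⁻¹.
v = √(2.374e+15 · 1.04863e-07) m/s ≈ 1.578e+04 m/s = 15.78 km/s.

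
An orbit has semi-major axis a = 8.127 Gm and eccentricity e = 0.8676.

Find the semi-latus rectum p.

Convert to SI: a = 8.127 Gm = 8.127e+09 m.
p = a (1 − e²).
p = 8.127e+09 · (1 − (0.8676)²) = 8.127e+09 · 0.24727 ≈ 2.01e+09 m = 2.01 Gm.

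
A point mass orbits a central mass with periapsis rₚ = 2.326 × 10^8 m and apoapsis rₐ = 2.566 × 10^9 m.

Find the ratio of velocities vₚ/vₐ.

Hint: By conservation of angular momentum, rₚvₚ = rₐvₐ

Conservation of angular momentum gives rₚvₚ = rₐvₐ, so vₚ/vₐ = rₐ/rₚ.
vₚ/vₐ = 2.566e+09 / 2.326e+08 ≈ 11.03.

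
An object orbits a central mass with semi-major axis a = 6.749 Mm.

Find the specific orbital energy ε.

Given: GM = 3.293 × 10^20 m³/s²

Convert to SI: a = 6.749 Mm = 6.749e+06 m.
ε = −GM / (2a).
ε = −3.293e+20 / (2 · 6.749e+06) J/kg ≈ -2.44e+13 J/kg = -2.44e+04 GJ/kg.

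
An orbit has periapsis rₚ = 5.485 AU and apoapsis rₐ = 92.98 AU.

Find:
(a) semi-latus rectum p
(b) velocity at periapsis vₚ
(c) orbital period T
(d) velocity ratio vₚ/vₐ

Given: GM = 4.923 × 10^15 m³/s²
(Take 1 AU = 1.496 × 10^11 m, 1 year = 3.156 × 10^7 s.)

Convert to SI: rₚ = 5.485 AU = 8.20556e+11 m; rₐ = 92.98 AU = 1.39098e+13 m.
(a) From a = (rₚ + rₐ)/2 = 7.36518e+12 m and e = (rₐ − rₚ)/(rₐ + rₚ) = 0.88859, p = a(1 − e²) = 7.36518e+12 · (1 − (0.88859)²) ≈ 1.55e+12 m
(b) With a = (rₚ + rₐ)/2 = 7.36518e+12 m, vₚ = √(GM (2/rₚ − 1/a)) = √(4.923e+15 · (2/8.20556e+11 − 1/7.36518e+12)) m/s ≈ 106.4 m/s
(c) With a = (rₚ + rₐ)/2 = 7.36518e+12 m, T = 2π √(a³/GM) = 2π √((7.36518e+12)³/4.923e+15) s ≈ 1.79e+12 s
(d) Conservation of angular momentum (rₚvₚ = rₐvₐ) gives vₚ/vₐ = rₐ/rₚ = 1.39098e+13/8.20556e+11 ≈ 16.95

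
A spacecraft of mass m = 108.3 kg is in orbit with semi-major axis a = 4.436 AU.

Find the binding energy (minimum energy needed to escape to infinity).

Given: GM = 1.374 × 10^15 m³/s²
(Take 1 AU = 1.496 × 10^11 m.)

Convert to SI: a = 4.436 AU = 6.63626e+11 m.
Total orbital energy is E = −GMm/(2a); binding energy is E_bind = −E = GMm/(2a).
E_bind = 1.374e+15 · 108.3 / (2 · 6.63626e+11) J ≈ 1.121e+05 J = 112.1 kJ.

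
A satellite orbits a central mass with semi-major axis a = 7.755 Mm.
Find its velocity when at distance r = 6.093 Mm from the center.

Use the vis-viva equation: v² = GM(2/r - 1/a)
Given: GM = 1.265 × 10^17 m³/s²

Convert to SI: a = 7.755 Mm = 7.755e+06 m; r = 6.093 Mm = 6.093e+06 m.
Vis-viva: v = √(GM · (2/r − 1/a)).
2/r − 1/a = 2/6.093e+06 − 1/7.755e+06 = 1.99296e-07 m⁻¹.
v = √(1.265e+17 · 1.99296e-07) m/s ≈ 1.588e+05 m/s = 158.8 km/s.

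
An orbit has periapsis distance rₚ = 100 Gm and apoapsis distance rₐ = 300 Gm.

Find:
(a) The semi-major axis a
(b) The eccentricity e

Convert to SI: rₚ = 100 Gm = 1e+11 m; rₐ = 300 Gm = 3e+11 m.
(a) a = (rₚ + rₐ) / 2 = (1e+11 + 3e+11) / 2 ≈ 2e+11 m = 200 Gm.
(b) e = (rₐ − rₚ) / (rₐ + rₚ) = (3e+11 − 1e+11) / (3e+11 + 1e+11) ≈ 0.5.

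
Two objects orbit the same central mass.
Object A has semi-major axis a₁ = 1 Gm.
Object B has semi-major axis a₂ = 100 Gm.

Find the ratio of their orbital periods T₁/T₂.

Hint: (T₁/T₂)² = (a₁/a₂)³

Convert to SI: a₁ = 1 Gm = 1e+09 m; a₂ = 100 Gm = 1e+11 m.
From Kepler's third law, (T₁/T₂)² = (a₁/a₂)³, so T₁/T₂ = (a₁/a₂)^(3/2).
a₁/a₂ = 1e+09 / 1e+11 = 0.01.
T₁/T₂ = (0.01)^(3/2) ≈ 0.001.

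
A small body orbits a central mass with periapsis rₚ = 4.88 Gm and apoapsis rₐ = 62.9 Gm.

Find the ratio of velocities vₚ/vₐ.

Convert to SI: rₚ = 4.88 Gm = 4.88e+09 m; rₐ = 62.9 Gm = 6.29e+10 m.
Conservation of angular momentum gives rₚvₚ = rₐvₐ, so vₚ/vₐ = rₐ/rₚ.
vₚ/vₐ = 6.29e+10 / 4.88e+09 ≈ 12.89.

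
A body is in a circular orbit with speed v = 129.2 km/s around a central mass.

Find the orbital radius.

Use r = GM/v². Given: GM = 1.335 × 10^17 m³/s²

Convert to SI: v = 129.2 km/s = 129200 m/s.
For a circular orbit, v² = GM / r, so r = GM / v².
r = 1.335e+17 / (129200)² m ≈ 7.998e+06 m = 7.998 Mm.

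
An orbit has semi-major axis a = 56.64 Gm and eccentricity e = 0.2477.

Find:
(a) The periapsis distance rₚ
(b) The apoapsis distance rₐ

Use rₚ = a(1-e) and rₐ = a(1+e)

Convert to SI: a = 56.64 Gm = 5.664e+10 m.
(a) rₚ = a(1 − e) = 5.664e+10 · (1 − 0.2477) = 5.664e+10 · 0.7523 ≈ 4.261e+10 m = 42.61 Gm.
(b) rₐ = a(1 + e) = 5.664e+10 · (1 + 0.2477) = 5.664e+10 · 1.2477 ≈ 7.067e+10 m = 70.67 Gm.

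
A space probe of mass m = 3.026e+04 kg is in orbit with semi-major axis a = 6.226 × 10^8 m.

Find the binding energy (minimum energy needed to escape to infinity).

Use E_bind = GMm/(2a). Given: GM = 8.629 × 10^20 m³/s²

Total orbital energy is E = −GMm/(2a); binding energy is E_bind = −E = GMm/(2a).
E_bind = 8.629e+20 · 3.026e+04 / (2 · 6.226e+08) J ≈ 2.097e+16 J = 20.97 PJ.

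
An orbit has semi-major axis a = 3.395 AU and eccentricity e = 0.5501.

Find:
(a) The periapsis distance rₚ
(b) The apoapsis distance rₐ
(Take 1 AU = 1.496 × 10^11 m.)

Convert to SI: a = 3.395 AU = 5.07892e+11 m.
(a) rₚ = a(1 − e) = 5.07892e+11 · (1 − 0.5501) = 5.07892e+11 · 0.4499 ≈ 2.285e+11 m = 1.527 AU.
(b) rₐ = a(1 + e) = 5.07892e+11 · (1 + 0.5501) = 5.07892e+11 · 1.5501 ≈ 7.873e+11 m = 5.263 AU.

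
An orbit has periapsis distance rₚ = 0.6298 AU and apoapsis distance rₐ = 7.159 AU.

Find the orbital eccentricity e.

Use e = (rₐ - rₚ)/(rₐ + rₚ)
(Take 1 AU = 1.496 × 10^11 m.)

Convert to SI: rₚ = 0.6298 AU = 9.42181e+10 m; rₐ = 7.159 AU = 1.07099e+12 m.
e = (rₐ − rₚ) / (rₐ + rₚ).
e = (1.07099e+12 − 9.42181e+10) / (1.07099e+12 + 9.42181e+10) = 9.76768e+11 / 1.1652e+12 ≈ 0.8383.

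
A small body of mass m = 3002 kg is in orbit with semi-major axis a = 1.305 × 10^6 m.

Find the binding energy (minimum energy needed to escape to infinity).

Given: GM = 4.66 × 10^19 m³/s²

Total orbital energy is E = −GMm/(2a); binding energy is E_bind = −E = GMm/(2a).
E_bind = 4.66e+19 · 3002 / (2 · 1.305e+06) J ≈ 5.36e+16 J = 53.6 PJ.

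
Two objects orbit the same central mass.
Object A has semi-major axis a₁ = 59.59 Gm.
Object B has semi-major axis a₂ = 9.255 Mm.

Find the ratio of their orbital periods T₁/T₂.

Convert to SI: a₁ = 59.59 Gm = 5.959e+10 m; a₂ = 9.255 Mm = 9.255e+06 m.
From Kepler's third law, (T₁/T₂)² = (a₁/a₂)³, so T₁/T₂ = (a₁/a₂)^(3/2).
a₁/a₂ = 5.959e+10 / 9.255e+06 = 6438.68.
T₁/T₂ = (6438.68)^(3/2) ≈ 5.166e+05.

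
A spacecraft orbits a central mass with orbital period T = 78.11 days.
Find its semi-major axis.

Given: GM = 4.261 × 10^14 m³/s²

Convert to SI: T = 78.11 days = 6.7487e+06 s.
Invert Kepler's third law: a = (GM · T² / (4π²))^(1/3).
Substituting T = 6.7487e+06 s and GM = 4.261e+14 m³/s²:
a = (4.261e+14 · (6.7487e+06)² / (4π²))^(1/3) m
a ≈ 7.892e+08 m = 7.892 × 10^8 m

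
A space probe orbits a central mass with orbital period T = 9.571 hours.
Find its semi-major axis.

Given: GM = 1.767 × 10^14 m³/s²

Convert to SI: T = 9.571 hours = 34455.6 s.
Invert Kepler's third law: a = (GM · T² / (4π²))^(1/3).
Substituting T = 34455.6 s and GM = 1.767e+14 m³/s²:
a = (1.767e+14 · (34455.6)² / (4π²))^(1/3) m
a ≈ 1.745e+07 m = 17.45 Mm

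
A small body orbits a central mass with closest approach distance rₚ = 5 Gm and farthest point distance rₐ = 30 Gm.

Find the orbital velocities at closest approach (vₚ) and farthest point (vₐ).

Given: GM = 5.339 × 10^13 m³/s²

Convert to SI: rₚ = 5 Gm = 5e+09 m; rₐ = 30 Gm = 3e+10 m.
Use the vis-viva equation v² = GM(2/r − 1/a) with a = (rₚ + rₐ)/2 = (5e+09 + 3e+10)/2 = 1.75e+10 m.
vₚ = √(GM · (2/rₚ − 1/a)) = √(5.339e+13 · (2/5e+09 − 1/1.75e+10)) m/s ≈ 135.3 m/s = 135.3 m/s.
vₐ = √(GM · (2/rₐ − 1/a)) = √(5.339e+13 · (2/3e+10 − 1/1.75e+10)) m/s ≈ 22.55 m/s = 22.55 m/s.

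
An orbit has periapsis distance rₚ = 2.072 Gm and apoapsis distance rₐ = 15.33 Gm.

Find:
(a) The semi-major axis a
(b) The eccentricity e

Convert to SI: rₚ = 2.072 Gm = 2.072e+09 m; rₐ = 15.33 Gm = 1.533e+10 m.
(a) a = (rₚ + rₐ) / 2 = (2.072e+09 + 1.533e+10) / 2 ≈ 8.701e+09 m = 8.701 Gm.
(b) e = (rₐ − rₚ) / (rₐ + rₚ) = (1.533e+10 − 2.072e+09) / (1.533e+10 + 2.072e+09) ≈ 0.7619.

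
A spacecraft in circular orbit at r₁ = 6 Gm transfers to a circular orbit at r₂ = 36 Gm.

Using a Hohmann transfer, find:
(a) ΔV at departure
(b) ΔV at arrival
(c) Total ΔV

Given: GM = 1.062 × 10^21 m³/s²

Convert to SI: r₁ = 6 Gm = 6e+09 m; r₂ = 36 Gm = 3.6e+10 m.
Transfer semi-major axis: a_t = (r₁ + r₂)/2 = (6e+09 + 3.6e+10)/2 = 2.1e+10 m.
Circular speeds: v₁ = √(GM/r₁) = 420714 m/s, v₂ = √(GM/r₂) = 171756 m/s.
Transfer speeds (vis-viva v² = GM(2/r − 1/a_t)): v₁ᵗ = 550844 m/s, v₂ᵗ = 91807.3 m/s.
(a) ΔV₁ = |v₁ᵗ − v₁| ≈ 1.301e+05 m/s = 130.1 km/s.
(b) ΔV₂ = |v₂ − v₂ᵗ| ≈ 7.995e+04 m/s = 79.95 km/s.
(c) ΔV_total = ΔV₁ + ΔV₂ ≈ 2.101e+05 m/s = 210.1 km/s.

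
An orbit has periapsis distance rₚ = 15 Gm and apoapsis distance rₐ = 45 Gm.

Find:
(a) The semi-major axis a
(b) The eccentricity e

Convert to SI: rₚ = 15 Gm = 1.5e+10 m; rₐ = 45 Gm = 4.5e+10 m.
(a) a = (rₚ + rₐ) / 2 = (1.5e+10 + 4.5e+10) / 2 ≈ 3e+10 m = 30 Gm.
(b) e = (rₐ − rₚ) / (rₐ + rₚ) = (4.5e+10 − 1.5e+10) / (4.5e+10 + 1.5e+10) ≈ 0.5.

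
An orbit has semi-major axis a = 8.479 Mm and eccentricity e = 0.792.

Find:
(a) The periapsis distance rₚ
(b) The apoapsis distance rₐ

Convert to SI: a = 8.479 Mm = 8.479e+06 m.
(a) rₚ = a(1 − e) = 8.479e+06 · (1 − 0.792) = 8.479e+06 · 0.208 ≈ 1.764e+06 m = 1.764 Mm.
(b) rₐ = a(1 + e) = 8.479e+06 · (1 + 0.792) = 8.479e+06 · 1.792 ≈ 1.519e+07 m = 15.19 Mm.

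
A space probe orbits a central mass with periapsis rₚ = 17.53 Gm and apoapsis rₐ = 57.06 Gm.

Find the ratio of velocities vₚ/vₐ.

Convert to SI: rₚ = 17.53 Gm = 1.753e+10 m; rₐ = 57.06 Gm = 5.706e+10 m.
Conservation of angular momentum gives rₚvₚ = rₐvₐ, so vₚ/vₐ = rₐ/rₚ.
vₚ/vₐ = 5.706e+10 / 1.753e+10 ≈ 3.255.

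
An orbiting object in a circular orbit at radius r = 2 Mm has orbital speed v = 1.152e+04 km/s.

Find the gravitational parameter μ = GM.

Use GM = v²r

Convert to SI: r = 2 Mm = 2e+06 m; v = 1.152e+04 km/s = 1.152e+07 m/s.
For a circular orbit v² = GM/r, so GM = v² · r.
GM = (1.152e+07)² · 2e+06 m³/s² ≈ 2.654e+20 m³/s² = 2.654 × 10^20 m³/s².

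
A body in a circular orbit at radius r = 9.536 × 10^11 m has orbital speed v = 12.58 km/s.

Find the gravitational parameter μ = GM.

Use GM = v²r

Convert to SI: v = 12.58 km/s = 12580 m/s.
For a circular orbit v² = GM/r, so GM = v² · r.
GM = (12580)² · 9.536e+11 m³/s² ≈ 1.509e+20 m³/s² = 1.509 × 10^20 m³/s².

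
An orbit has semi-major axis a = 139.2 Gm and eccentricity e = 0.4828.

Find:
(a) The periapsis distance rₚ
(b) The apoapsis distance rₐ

Convert to SI: a = 139.2 Gm = 1.392e+11 m.
(a) rₚ = a(1 − e) = 1.392e+11 · (1 − 0.4828) = 1.392e+11 · 0.5172 ≈ 7.199e+10 m = 71.99 Gm.
(b) rₐ = a(1 + e) = 1.392e+11 · (1 + 0.4828) = 1.392e+11 · 1.4828 ≈ 2.064e+11 m = 206.4 Gm.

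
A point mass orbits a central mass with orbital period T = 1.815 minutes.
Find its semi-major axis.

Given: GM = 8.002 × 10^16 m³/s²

Convert to SI: T = 1.815 minutes = 108.9 s.
Invert Kepler's third law: a = (GM · T² / (4π²))^(1/3).
Substituting T = 108.9 s and GM = 8.002e+16 m³/s²:
a = (8.002e+16 · (108.9)² / (4π²))^(1/3) m
a ≈ 2.886e+06 m = 2.886 × 10^6 m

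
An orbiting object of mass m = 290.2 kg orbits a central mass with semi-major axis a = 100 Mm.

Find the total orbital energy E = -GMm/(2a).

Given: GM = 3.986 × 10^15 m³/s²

Convert to SI: a = 100 Mm = 1e+08 m.
E = −GMm / (2a).
E = −3.986e+15 · 290.2 / (2 · 1e+08) J ≈ -5.784e+09 J = -5.784 GJ.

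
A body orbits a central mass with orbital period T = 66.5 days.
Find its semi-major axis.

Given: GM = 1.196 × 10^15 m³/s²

Convert to SI: T = 66.5 days = 5.7456e+06 s.
Invert Kepler's third law: a = (GM · T² / (4π²))^(1/3).
Substituting T = 5.7456e+06 s and GM = 1.196e+15 m³/s²:
a = (1.196e+15 · (5.7456e+06)² / (4π²))^(1/3) m
a ≈ 1e+09 m = 1 Gm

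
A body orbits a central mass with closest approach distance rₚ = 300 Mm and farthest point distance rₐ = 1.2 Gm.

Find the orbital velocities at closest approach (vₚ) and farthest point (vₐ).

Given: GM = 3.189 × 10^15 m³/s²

Convert to SI: rₚ = 300 Mm = 3e+08 m; rₐ = 1.2 Gm = 1.2e+09 m.
Use the vis-viva equation v² = GM(2/r − 1/a) with a = (rₚ + rₐ)/2 = (3e+08 + 1.2e+09)/2 = 7.5e+08 m.
vₚ = √(GM · (2/rₚ − 1/a)) = √(3.189e+15 · (2/3e+08 − 1/7.5e+08)) m/s ≈ 4124 m/s = 4.124 km/s.
vₐ = √(GM · (2/rₐ − 1/a)) = √(3.189e+15 · (2/1.2e+09 − 1/7.5e+08)) m/s ≈ 1031 m/s = 1.031 km/s.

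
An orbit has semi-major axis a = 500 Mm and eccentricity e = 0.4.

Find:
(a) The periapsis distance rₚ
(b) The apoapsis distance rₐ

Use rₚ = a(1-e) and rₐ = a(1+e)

Convert to SI: a = 500 Mm = 5e+08 m.
(a) rₚ = a(1 − e) = 5e+08 · (1 − 0.4) = 5e+08 · 0.6 ≈ 3e+08 m = 300 Mm.
(b) rₐ = a(1 + e) = 5e+08 · (1 + 0.4) = 5e+08 · 1.4 ≈ 7e+08 m = 700 Mm.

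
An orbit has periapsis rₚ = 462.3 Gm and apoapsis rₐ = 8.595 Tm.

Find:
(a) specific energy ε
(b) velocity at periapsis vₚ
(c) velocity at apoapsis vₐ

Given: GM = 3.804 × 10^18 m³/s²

Convert to SI: rₚ = 462.3 Gm = 4.623e+11 m; rₐ = 8.595 Tm = 8.595e+12 m.
(a) With a = (rₚ + rₐ)/2 = 4.52865e+12 m, ε = −GM/(2a) = −3.804e+18/(2 · 4.52865e+12) J/kg ≈ -4.2e+05 J/kg
(b) With a = (rₚ + rₐ)/2 = 4.52865e+12 m, vₚ = √(GM (2/rₚ − 1/a)) = √(3.804e+18 · (2/4.623e+11 − 1/4.52865e+12)) m/s ≈ 3952 m/s
(c) With a = (rₚ + rₐ)/2 = 4.52865e+12 m, vₐ = √(GM (2/rₐ − 1/a)) = √(3.804e+18 · (2/8.595e+12 − 1/4.52865e+12)) m/s ≈ 212.6 m/s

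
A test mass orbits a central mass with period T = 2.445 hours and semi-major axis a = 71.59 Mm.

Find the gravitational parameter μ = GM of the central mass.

Convert to SI: T = 2.445 hours = 8802 s; a = 71.59 Mm = 7.159e+07 m.
GM = 4π² · a³ / T².
GM = 4π² · (7.159e+07)³ / (8802)² m³/s² ≈ 1.87e+17 m³/s² = 1.87 × 10^17 m³/s².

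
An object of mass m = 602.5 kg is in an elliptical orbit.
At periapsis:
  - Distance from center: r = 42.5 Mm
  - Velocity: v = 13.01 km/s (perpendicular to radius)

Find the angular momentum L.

Convert to SI: r = 42.5 Mm = 4.25e+07 m; v = 13.01 km/s = 13010 m/s.
Since v is perpendicular to r, L = m · v · r.
L = 602.5 · 13010 · 4.25e+07 kg·m²/s ≈ 3.331e+14 kg·m²/s.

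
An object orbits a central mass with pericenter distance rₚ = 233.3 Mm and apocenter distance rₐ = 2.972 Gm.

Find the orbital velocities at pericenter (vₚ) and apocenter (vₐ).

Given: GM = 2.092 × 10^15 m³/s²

Convert to SI: rₚ = 233.3 Mm = 2.333e+08 m; rₐ = 2.972 Gm = 2.972e+09 m.
Use the vis-viva equation v² = GM(2/r − 1/a) with a = (rₚ + rₐ)/2 = (2.333e+08 + 2.972e+09)/2 = 1.60265e+09 m.
vₚ = √(GM · (2/rₚ − 1/a)) = √(2.092e+15 · (2/2.333e+08 − 1/1.60265e+09)) m/s ≈ 4078 m/s = 4.078 km/s.
vₐ = √(GM · (2/rₐ − 1/a)) = √(2.092e+15 · (2/2.972e+09 − 1/1.60265e+09)) m/s ≈ 320.1 m/s = 320.1 m/s.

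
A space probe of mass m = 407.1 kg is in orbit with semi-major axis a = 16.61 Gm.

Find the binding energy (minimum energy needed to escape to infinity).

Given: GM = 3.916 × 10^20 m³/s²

Convert to SI: a = 16.61 Gm = 1.661e+10 m.
Total orbital energy is E = −GMm/(2a); binding energy is E_bind = −E = GMm/(2a).
E_bind = 3.916e+20 · 407.1 / (2 · 1.661e+10) J ≈ 4.799e+12 J = 4.799 TJ.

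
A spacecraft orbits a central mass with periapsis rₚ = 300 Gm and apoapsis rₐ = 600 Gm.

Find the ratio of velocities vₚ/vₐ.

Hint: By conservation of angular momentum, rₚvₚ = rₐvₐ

Convert to SI: rₚ = 300 Gm = 3e+11 m; rₐ = 600 Gm = 6e+11 m.
Conservation of angular momentum gives rₚvₚ = rₐvₐ, so vₚ/vₐ = rₐ/rₚ.
vₚ/vₐ = 6e+11 / 3e+11 ≈ 2.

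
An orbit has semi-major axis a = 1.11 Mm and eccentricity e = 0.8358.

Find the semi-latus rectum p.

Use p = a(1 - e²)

Convert to SI: a = 1.11 Mm = 1.11e+06 m.
p = a (1 − e²).
p = 1.11e+06 · (1 − (0.8358)²) = 1.11e+06 · 0.301438 ≈ 3.346e+05 m = 334.6 km.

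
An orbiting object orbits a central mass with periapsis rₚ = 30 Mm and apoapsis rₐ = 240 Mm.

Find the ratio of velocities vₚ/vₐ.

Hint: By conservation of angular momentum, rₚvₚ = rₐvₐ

Convert to SI: rₚ = 30 Mm = 3e+07 m; rₐ = 240 Mm = 2.4e+08 m.
Conservation of angular momentum gives rₚvₚ = rₐvₐ, so vₚ/vₐ = rₐ/rₚ.
vₚ/vₐ = 2.4e+08 / 3e+07 ≈ 8.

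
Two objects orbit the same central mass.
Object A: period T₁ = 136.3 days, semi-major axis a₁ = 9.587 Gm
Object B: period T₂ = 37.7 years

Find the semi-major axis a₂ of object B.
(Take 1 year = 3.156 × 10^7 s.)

Convert to SI: T₁ = 136.3 days = 1.17763e+07 s; a₁ = 9.587 Gm = 9.587e+09 m; T₂ = 37.7 years = 1.18981e+09 s.
Kepler's third law: (T₁/T₂)² = (a₁/a₂)³ ⇒ a₂ = a₁ · (T₂/T₁)^(2/3).
T₂/T₁ = 1.18981e+09 / 1.17763e+07 = 101.034.
a₂ = 9.587e+09 · (101.034)^(2/3) m ≈ 2.08e+11 m = 208 Gm.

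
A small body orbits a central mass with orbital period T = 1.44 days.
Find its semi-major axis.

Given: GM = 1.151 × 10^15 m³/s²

Convert to SI: T = 1.44 days = 124416 s.
Invert Kepler's third law: a = (GM · T² / (4π²))^(1/3).
Substituting T = 124416 s and GM = 1.151e+15 m³/s²:
a = (1.151e+15 · (124416)² / (4π²))^(1/3) m
a ≈ 7.67e+07 m = 76.7 Mm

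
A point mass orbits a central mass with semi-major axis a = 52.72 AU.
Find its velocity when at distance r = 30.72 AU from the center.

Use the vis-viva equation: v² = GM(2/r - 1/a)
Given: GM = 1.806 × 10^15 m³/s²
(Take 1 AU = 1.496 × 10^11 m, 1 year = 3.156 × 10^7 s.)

Convert to SI: a = 52.72 AU = 7.88691e+12 m; r = 30.72 AU = 4.59571e+12 m.
Vis-viva: v = √(GM · (2/r − 1/a)).
2/r − 1/a = 2/4.59571e+12 − 1/7.88691e+12 = 3.08396e-13 m⁻¹.
v = √(1.806e+15 · 3.08396e-13) m/s ≈ 23.6 m/s = 0.004979 AU/year.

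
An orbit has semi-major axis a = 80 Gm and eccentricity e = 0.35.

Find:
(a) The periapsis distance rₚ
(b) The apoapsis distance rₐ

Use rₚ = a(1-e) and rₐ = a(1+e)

Convert to SI: a = 80 Gm = 8e+10 m.
(a) rₚ = a(1 − e) = 8e+10 · (1 − 0.35) = 8e+10 · 0.65 ≈ 5.2e+10 m = 52 Gm.
(b) rₐ = a(1 + e) = 8e+10 · (1 + 0.35) = 8e+10 · 1.35 ≈ 1.08e+11 m = 108 Gm.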